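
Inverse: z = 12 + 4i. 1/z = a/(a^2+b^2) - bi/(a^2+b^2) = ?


|z|^2 = 144+16 = 160
1/z = (12 - 4i)/160

1/z = 0.0750 - 0.0250i


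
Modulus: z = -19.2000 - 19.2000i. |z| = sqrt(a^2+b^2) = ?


|z| = sqrt((-19.2)^2 + (-19.2)^2) = sqrt(368.64 + 368.64) = sqrt(737.28) = 27.1529

|z| = 27.1529


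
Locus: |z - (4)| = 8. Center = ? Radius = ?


|z - z0| = r is a circle with center z0 and radius r.
Center = (4, 0), radius = 8

Circle with center (4, 0) and radius 8


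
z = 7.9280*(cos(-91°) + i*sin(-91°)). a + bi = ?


a = 7.9280*cos(-91°) = 7.9280*(-0.017452) = -0.1384
b = 7.9280*sin(-91°) = 7.9280*(-0.99985) = -7.9268

-0.1384 - 7.9268i


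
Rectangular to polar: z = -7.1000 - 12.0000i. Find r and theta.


r = sqrt(50.41+144) = sqrt(194.41) = 13.9431
theta = atan2(-12, -7.1) = -120.6114 degrees

r = 13.9431, theta = -120.6114 degrees


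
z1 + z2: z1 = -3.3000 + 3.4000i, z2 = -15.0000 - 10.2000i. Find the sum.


Real: -3.3 - 15 = -18.3
Imag: 3.4 - 10.2 = -6.8

-18.3000 - 6.8000i


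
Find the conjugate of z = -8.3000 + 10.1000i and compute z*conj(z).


z_bar = -8.3000 - 10.1000i
z*z_bar = (-8.3)^2 + 10.1^2 = 68.89 + 102.01 = 170.9

z_bar = -8.3000 - 10.1000i, z*z_bar = 170.9


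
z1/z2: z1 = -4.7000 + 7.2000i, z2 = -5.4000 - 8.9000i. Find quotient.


Conjugate of z2 = -5.4000 + 8.9000i
Numerator: (-4.7000 + 7.2000i)(-5.4000 + 8.9000i) = -38.7000 - 80.7100i
Denominator: (-5.4)^2 + (-8.9)^2 = 108.37
Result = (-38.7000 - 80.7100i)/108.37

-0.3571 - 0.7448i


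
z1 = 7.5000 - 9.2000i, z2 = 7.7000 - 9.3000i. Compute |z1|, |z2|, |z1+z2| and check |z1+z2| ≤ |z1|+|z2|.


|z1| = sqrt(7.5^2 + (-9.2)^2) = sqrt(140.89) = 11.8697
|z2| = sqrt(7.7^2 + (-9.3)^2) = sqrt(145.78) = 12.0739
z1+z2 = 15.2000 - 18.5000i
|z1+z2| = sqrt(573.29) = 23.9435
|z1|+|z2| = 11.8697 + 12.0739 = 23.9436

|z1+z2| = 23.9435 ≤ |z1|+|z2| = 23.9436 (verified)


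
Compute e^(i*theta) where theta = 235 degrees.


cos(235°) = -0.5736
sin(235°) = -0.8192

e^(i*235°) = -0.5736 - 0.8192i


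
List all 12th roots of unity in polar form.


The 12th roots of unity are cis(360k/12°) for k=0..11
Angle step = 360/12 = 30°
Primitive root: cis(30°)
Primitive root = 0.8660 + 0.5000i

12 roots at angles: 0°, 30°, 60°, 90°, 120°, 150°, 180°, 210°, 240°, 270°, 300°, 330°


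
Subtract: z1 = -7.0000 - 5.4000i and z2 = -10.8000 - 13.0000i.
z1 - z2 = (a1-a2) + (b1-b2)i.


Real: -7 + 10.8 = 3.8
Imag: -5.4 + 13 = 7.6

3.8000 + 7.6000i


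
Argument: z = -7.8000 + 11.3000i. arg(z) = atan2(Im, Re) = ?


Re = -7.8, Im = 11.3
arg = atan2(11.3, -7.8) = 124.6160 degrees

arg(z) = 124.6160 degrees


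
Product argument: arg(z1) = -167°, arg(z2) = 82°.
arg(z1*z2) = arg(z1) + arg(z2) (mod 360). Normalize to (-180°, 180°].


arg(z1*z2) = -167° + 82° = -85°
Normalized to (-180°, 180°]: -85°

-85°


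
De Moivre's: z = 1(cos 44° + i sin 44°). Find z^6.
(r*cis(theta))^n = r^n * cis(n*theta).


r^6 = 1^6 = 1
n*theta = 6*44° = 264° = 264° (mod 360)
a = 1*cos(264°) = -0.1045
b = 1*sin(264°) = -0.9945

1 cis(264°) = -0.1045 - 0.9945i


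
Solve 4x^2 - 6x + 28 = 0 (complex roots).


disc = (-6)^2 - 4*4*28 = 36 - 448 = -412
sqrt(|disc|) = sqrt(412) = 20.2978
Real part = 6/(2*4) = 0.7500
Imag part = 20.2978/(2*4) = 2.5372

0.7500 ± 2.5372i


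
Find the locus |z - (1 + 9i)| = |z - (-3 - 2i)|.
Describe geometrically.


Equal distances means the locus is the perpendicular bisector of z1 and z2.
Midpoint = ((1+(-3))/2, (9+(-2))/2) = (-1.0000, 3.5000)

Perpendicular bisector through (-1.0000, 3.5000)


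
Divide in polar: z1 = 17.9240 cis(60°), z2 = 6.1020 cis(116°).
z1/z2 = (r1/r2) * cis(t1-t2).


r = 17.9240 / 6.1020 = 2.9374
theta = 60° - 116° = -56° = 304° (mod 360)

2.9374 cis(304°)


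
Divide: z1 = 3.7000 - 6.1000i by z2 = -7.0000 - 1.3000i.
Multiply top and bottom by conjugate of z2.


Conjugate of z2 = -7.0000 + 1.3000i
Numerator: (3.7000 - 6.1000i)(-7.0000 + 1.3000i) = -17.9700 + 47.5100i
Denominator: (-7)^2 + (-1.3)^2 = 50.69
Result = (-17.9700 + 47.5100i)/50.69

-0.3545 + 0.9373i


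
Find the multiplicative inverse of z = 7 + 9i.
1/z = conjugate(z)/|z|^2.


|z|^2 = 49+81 = 130
1/z = (7 - 9i)/130

1/z = 0.0538 - 0.0692i


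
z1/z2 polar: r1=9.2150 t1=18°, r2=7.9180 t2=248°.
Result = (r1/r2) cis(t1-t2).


r = 9.2150 / 7.9180 = 1.1638
theta = 18° - 248° = -230° = 130° (mod 360)

1.1638 cis(130°)


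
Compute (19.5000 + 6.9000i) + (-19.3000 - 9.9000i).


Real: 19.5 - 19.3 = 0.2
Imag: 6.9 - 9.9 = -3

0.2000 - 3.0000i


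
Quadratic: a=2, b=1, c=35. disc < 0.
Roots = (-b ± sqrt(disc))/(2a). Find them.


disc = 1^2 - 4*2*35 = 1 - 280 = -279
sqrt(|disc|) = sqrt(279) = 16.7033
Real part = -1/(2*2) = -0.2500
Imag part = 16.7033/(2*2) = 4.1758

-0.2500 ± 4.1758i


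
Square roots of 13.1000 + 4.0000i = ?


|z| = sqrt(171.61+16) = 13.6971
sqrt((|z|+a)/2) = sqrt((13.6971+13.1)/2) = sqrt(13.3985) = 3.6604
sqrt((|z|-a)/2) = sqrt((13.6971-13.1)/2) = sqrt(0.2985) = 0.5464

±(3.6604 + 0.5464i) i.e. 3.6604 + 0.5464i and -3.6604 - 0.5464i


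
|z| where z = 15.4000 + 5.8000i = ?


|z| = sqrt(15.4^2 + 5.8^2) = sqrt(237.16 + 33.64) = sqrt(270.8) = 16.4560

|z| = 16.4560


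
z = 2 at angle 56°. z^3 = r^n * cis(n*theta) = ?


r^3 = 2^3 = 8
n*theta = 3*56° = 168° = 168° (mod 360)
a = 8*cos(168°) = -7.8252
b = 8*sin(168°) = 1.6633

8 cis(168°) = -7.8252 + 1.6633i


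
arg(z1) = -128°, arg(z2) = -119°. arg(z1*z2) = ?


arg(z1*z2) = -128° - 119° = -247°
Normalized to (-180°, 180°]: 113°

113°


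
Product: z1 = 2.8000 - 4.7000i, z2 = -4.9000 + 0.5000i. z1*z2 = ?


Real = 2.8*(-4.9) - (-4.7)*0.5 = -13.72 - (-2.35) = -11.37
Imag = 2.8*0.5 - (4.9)*(-4.7) = 1.4 + 23.03 = 24.43

-11.3700 + 24.4300i


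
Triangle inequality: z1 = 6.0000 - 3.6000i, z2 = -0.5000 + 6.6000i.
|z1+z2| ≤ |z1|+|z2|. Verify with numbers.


|z1| = sqrt(6^2 + (-3.6)^2) = sqrt(48.96) = 6.9971
|z2| = sqrt((-0.5)^2 + 6.6^2) = sqrt(43.81) = 6.6189
z1+z2 = 5.5000 + 3.0000i
|z1+z2| = sqrt(39.25) = 6.2650
|z1|+|z2| = 6.9971 + 6.6189 = 13.6160

|z1+z2| = 6.2650 ≤ |z1|+|z2| = 13.6160 (verified)


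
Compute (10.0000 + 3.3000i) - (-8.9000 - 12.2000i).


Real: 10 + 8.9 = 18.9
Imag: 3.3 + 12.2 = 15.5

18.9000 + 15.5000i


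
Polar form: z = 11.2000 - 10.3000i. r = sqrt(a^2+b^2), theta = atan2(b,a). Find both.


r = sqrt(125.44+106.09) = sqrt(231.53) = 15.2161
theta = atan2(-10.3, 11.2) = -42.6030 degrees

r = 15.2161, theta = -42.6030 degrees


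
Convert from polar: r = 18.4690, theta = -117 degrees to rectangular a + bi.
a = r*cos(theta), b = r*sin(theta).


a = 18.4690*cos(-117°) = 18.4690*(-0.4539905) = -8.3848
b = 18.4690*sin(-117°) = 18.4690*(-0.891007) = -16.4560

-8.3848 - 16.4560i


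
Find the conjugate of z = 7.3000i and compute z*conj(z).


z_bar = -7.3000i
z*z_bar = 0^2 + 7.3^2 = 0 + 53.29 = 53.29

z_bar = -7.3000i, z*z_bar = 53.29


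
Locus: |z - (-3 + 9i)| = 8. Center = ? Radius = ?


|z - z0| = r is a circle with center z0 and radius r.
Center = (-3, 9), radius = 8

Circle with center (-3, 9) and radius 8


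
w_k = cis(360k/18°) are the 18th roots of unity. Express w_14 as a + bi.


Angle = 360*14/18 = 280°
a = cos(280°) = 0.1736
b = sin(280°) = -0.9848

0.1736 - 0.9848i


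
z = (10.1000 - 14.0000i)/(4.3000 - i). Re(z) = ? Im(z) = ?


Multiply by conjugate: (10.1000 - 14.0000i)(4.3000 + i) / (4.3^2 + (-1)^2)
Numerator real = 10.1*4.3 - (14)*(-1) = 57.43
Numerator imag = -14*4.3 - 10.1*(-1) = -50.1
Denominator = 19.49
Re(z) = 57.43/19.49 = 2.9466
Im(z) = -50.1/19.49 = -2.5705

Re(z) = 2.9466, Im(z) = -2.5705


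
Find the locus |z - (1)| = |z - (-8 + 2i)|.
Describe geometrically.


Equal distances means the locus is the perpendicular bisector of z1 and z2.
Midpoint = ((1+(-8))/2, (0+2)/2) = (-3.5000, 1.0000)

Perpendicular bisector through (-3.5000, 1.0000)


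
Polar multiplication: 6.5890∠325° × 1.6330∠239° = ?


r = 6.5890 * 1.6330 = 10.7598
theta = 325° + 239° = 564° = 204° (mod 360)

10.7598 cis(204°)


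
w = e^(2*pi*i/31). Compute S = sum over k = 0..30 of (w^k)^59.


The roots are w_k = w^k with w = e^(2*pi*i/31), and (w^k)^59 = (w^59)^k.
So S = 1 + u + u^2 + ... + u^(30) with u = w^59.
59 = 1*31 + 28, so 59 is not a multiple of 31: u = (w^31)^1 * w^28 = w^28 ≠ 1 (w is a primitive 31th root), while u^31 = (w^31)^59 = 1.
Geometric series: S = (1 - u^31)/(1 - u) = (1 - 1)/(1 - u) = 0

S = 0


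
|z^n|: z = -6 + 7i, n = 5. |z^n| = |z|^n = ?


|z| = sqrt(36+49) = sqrt(85) = 9.2195
|z^5| = |z|^5 = (sqrt(85))^5 = 85^2 * sqrt(85) = 7225*sqrt(85)

|z^5| = 7225*sqrt(85) ≈ 66611.2087


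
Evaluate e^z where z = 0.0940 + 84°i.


e^0.0940 = 1.09856
cos(84°) = 0.1045
sin(84°) = 0.9945
Real = 1.09856*0.1045 = 0.1148
Imag = 1.09856*0.9945 = 1.0925

0.1148 + 1.0925i


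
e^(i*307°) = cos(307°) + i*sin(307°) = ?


cos(307°) = 0.6018
sin(307°) = -0.7986

e^(i*307°) = 0.6018 - 0.7986i


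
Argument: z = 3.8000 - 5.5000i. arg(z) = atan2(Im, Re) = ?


Re = 3.8, Im = -5.5
arg = atan2(-5.5, 3.8) = -55.3591 degrees

arg(z) = -55.3591 degrees


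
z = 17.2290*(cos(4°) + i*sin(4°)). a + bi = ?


a = 17.2290*cos(4°) = 17.2290*0.99756 = 17.1870
b = 17.2290*sin(4°) = 17.2290*0.069756 = 1.2018

17.1870 + 1.2018i


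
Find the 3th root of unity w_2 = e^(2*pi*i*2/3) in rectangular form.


Angle = 360*2/3 = 240°
a = cos(240°) = -0.5000
b = sin(240°) = -0.8660

-0.5000 - 0.8660i


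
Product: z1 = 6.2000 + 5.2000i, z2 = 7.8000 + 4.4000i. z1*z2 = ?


Real = 6.2*7.8 - 5.2*4.4 = 48.36 - 22.88 = 25.48
Imag = 6.2*4.4 + 7.8*5.2 = 27.28 + 40.56 = 67.84

25.4800 + 67.8400i


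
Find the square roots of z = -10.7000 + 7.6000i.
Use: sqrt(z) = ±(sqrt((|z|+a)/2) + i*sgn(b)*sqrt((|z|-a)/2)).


|z| = sqrt(114.49+57.76) = 13.1244
sqrt((|z|+a)/2) = sqrt((13.1244+(-10.7))/2) = sqrt(1.2122) = 1.1010
sqrt((|z|-a)/2) = sqrt((13.1244-(-10.7))/2) = sqrt(11.9122) = 3.4514

±(1.1010 + 3.4514i) i.e. 1.1010 + 3.4514i and -1.1010 - 3.4514i


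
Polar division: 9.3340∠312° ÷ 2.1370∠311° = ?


r = 9.3340 / 2.1370 = 4.3678
theta = 312° - 311° = 1° = 1° (mod 360)

4.3678 cis(1°)


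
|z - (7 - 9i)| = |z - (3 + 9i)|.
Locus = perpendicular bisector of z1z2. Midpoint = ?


Equal distances means the locus is the perpendicular bisector of z1 and z2.
Midpoint = ((7+3)/2, (-9+9)/2) = (5.0000, 0)

Perpendicular bisector through (5.0000, 0)


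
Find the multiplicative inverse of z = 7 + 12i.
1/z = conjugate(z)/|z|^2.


|z|^2 = 49+144 = 193
1/z = (7 - 12i)/193

1/z = 0.0363 - 0.0622i


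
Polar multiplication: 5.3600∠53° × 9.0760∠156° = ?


r = 5.3600 * 9.0760 = 48.6474
theta = 53° + 156° = 209° = 209° (mod 360)

48.6474 cis(209°)


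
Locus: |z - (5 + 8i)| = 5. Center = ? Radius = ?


|z - z0| = r is a circle with center z0 and radius r.
Center = (5, 8), radius = 5

Circle with center (5, 8) and radius 5


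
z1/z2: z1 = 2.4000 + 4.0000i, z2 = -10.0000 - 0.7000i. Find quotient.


Conjugate of z2 = -10.0000 + 0.7000i
Numerator: (2.4000 + 4.0000i)(-10.0000 + 0.7000i) = -26.8000 - 38.3200i
Denominator: (-10)^2 + (-0.7)^2 = 100.49
Result = (-26.8000 - 38.3200i)/100.49

-0.2667 - 0.3813i


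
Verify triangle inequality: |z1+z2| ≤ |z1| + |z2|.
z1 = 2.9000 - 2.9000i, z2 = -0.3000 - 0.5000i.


|z1| = sqrt(2.9^2 + (-2.9)^2) = sqrt(16.82) = 4.1012
|z2| = sqrt((-0.3)^2 + (-0.5)^2) = sqrt(0.34) = 0.5831
z1+z2 = 2.6000 - 3.4000i
|z1+z2| = sqrt(18.32) = 4.2802
|z1|+|z2| = 4.1012 + 0.5831 = 4.6843

|z1+z2| = 4.2802 ≤ |z1|+|z2| = 4.6843 (verified)


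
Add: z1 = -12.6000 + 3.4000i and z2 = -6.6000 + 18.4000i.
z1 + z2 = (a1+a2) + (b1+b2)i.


Real: -12.6 - 6.6 = -19.2
Imag: 3.4 + 18.4 = 21.8

-19.2000 + 21.8000i


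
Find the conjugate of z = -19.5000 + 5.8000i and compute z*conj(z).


z_bar = -19.5000 - 5.8000i
z*z_bar = (-19.5)^2 + 5.8^2 = 380.25 + 33.64 = 413.89

z_bar = -19.5000 - 5.8000i, z*z_bar = 413.89


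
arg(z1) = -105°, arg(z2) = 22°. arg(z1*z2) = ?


arg(z1*z2) = -105° + 22° = -83°
Normalized to (-180°, 180°]: -83°

-83°


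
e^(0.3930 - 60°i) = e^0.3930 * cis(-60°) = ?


e^0.3930 = 1.4814
cos(-60°) = 0.5
sin(-60°) = -0.866
Real = 1.4814*0.5 = 0.7407
Imag = 1.4814*(-0.866) = -1.2829

0.7407 - 1.2829i


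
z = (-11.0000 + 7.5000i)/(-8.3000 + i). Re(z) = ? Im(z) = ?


Multiply by conjugate: (-11.0000 + 7.5000i)(-8.3000 - i) / ((-8.3)^2 + 1^2)
Numerator real = -11*(-8.3) + 7.5*1 = 98.8
Numerator imag = 7.5*(-8.3) - (-11)*1 = -51.25
Denominator = 69.89
Re(z) = 98.8/69.89 = 1.4137
Im(z) = -51.25/69.89 = -0.7333

Re(z) = 1.4137, Im(z) = -0.7333


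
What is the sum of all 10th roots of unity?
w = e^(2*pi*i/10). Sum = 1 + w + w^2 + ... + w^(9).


The sum of all 10th roots of unity is 0.
Geometric series: (1 - w^10)/(1 - w) = (1-1)/(1-w) = 0 since w^10 = 1, w ≠ 1.
Alternatively: coefficient of z^9 in z^10 - 1 is 0.

0


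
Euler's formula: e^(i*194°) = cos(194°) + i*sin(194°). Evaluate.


cos(194°) = -0.9703
sin(194°) = -0.2419

e^(i*194°) = -0.9703 - 0.2419i


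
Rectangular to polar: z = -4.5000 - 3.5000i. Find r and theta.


r = sqrt(20.25+12.25) = sqrt(32.5) = 5.7009
theta = atan2(-3.5, -4.5) = -142.1250 degrees

r = 5.7009, theta = -142.1250 degrees


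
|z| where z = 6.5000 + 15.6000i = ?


|z| = sqrt(6.5^2 + 15.6^2) = sqrt(42.25 + 243.36) = sqrt(285.61) = 16.9000

|z| = 16.9000


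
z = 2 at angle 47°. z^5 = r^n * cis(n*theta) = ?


r^5 = 2^5 = 32
n*theta = 5*47° = 235° = 235° (mod 360)
a = 32*cos(235°) = -18.3544
b = 32*sin(235°) = -26.2129

32 cis(235°) = -18.3544 - 26.2129i


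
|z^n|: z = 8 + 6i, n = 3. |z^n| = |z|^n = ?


|z| = sqrt(64+36) = sqrt(100) = 10
|z^3| = |z|^3 = 10^3 = 1000

|z^3| = 1000


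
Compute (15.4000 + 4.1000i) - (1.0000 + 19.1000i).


Real: 15.4 - 1 = 14.4
Imag: 4.1 - 19.1 = -15

14.4000 - 15.0000i


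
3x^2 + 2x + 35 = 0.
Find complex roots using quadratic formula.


disc = 2^2 - 4*3*35 = 4 - 420 = -416
sqrt(|disc|) = sqrt(416) = 20.3961
Real part = -2/(2*3) = -0.3333
Imag part = 20.3961/(2*3) = 3.3993

-0.3333 ± 3.3993i


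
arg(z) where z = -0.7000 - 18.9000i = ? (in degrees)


Re = -0.7, Im = -18.9
arg = atan2(-18.9, -0.7) = -92.1211 degrees

arg(z) = -92.1211 degrees


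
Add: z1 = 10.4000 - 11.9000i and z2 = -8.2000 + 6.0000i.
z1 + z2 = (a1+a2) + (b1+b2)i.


Real: 10.4 - 8.2 = 2.2
Imag: -11.9 + 6 = -5.9

2.2000 - 5.9000i


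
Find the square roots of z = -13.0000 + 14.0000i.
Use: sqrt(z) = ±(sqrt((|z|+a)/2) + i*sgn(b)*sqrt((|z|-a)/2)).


|z| = sqrt(169+196) = 19.1050
sqrt((|z|+a)/2) = sqrt((19.1050+(-13))/2) = sqrt(3.0525) = 1.7471
sqrt((|z|-a)/2) = sqrt((19.1050-(-13))/2) = sqrt(16.0525) = 4.0066

±(1.7471 + 4.0066i) i.e. 1.7471 + 4.0066i and -1.7471 - 4.0066i


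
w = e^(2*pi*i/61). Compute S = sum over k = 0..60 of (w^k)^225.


The roots are w_k = w^k with w = e^(2*pi*i/61), and (w^k)^225 = (w^225)^k.
So S = 1 + u + u^2 + ... + u^(60) with u = w^225.
225 = 3*61 + 42, so 225 is not a multiple of 61: u = (w^61)^3 * w^42 = w^42 ≠ 1 (w is a primitive 61th root), while u^61 = (w^61)^225 = 1.
Geometric series: S = (1 - u^61)/(1 - u) = (1 - 1)/(1 - u) = 0

S = 0


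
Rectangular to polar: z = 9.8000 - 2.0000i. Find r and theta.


r = sqrt(96.04+4) = sqrt(100.04) = 10.0020
theta = atan2(-2, 9.8) = -11.5346 degrees

r = 10.0020, theta = -11.5346 degrees


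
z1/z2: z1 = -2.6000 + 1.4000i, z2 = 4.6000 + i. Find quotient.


Conjugate of z2 = 4.6000 - i
Numerator: (-2.6000 + 1.4000i)(4.6000 - i) = -10.5600 + 9.0400i
Denominator: 4.6^2 + 1^2 = 22.16
Result = (-10.5600 + 9.0400i)/22.16

-0.4765 + 0.4079i


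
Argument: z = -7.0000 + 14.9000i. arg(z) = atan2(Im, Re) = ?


Re = -7, Im = 14.9
arg = atan2(14.9, -7) = 115.1641 degrees

arg(z) = 115.1641 degrees


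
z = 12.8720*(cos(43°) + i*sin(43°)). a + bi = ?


a = 12.8720*cos(43°) = 12.8720*0.731354 = 9.4140
b = 12.8720*sin(43°) = 12.8720*0.682 = 8.7787

9.4140 + 8.7787i


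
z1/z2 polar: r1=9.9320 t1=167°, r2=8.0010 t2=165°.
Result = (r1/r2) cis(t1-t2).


r = 9.9320 / 8.0010 = 1.2413
theta = 167° - 165° = 2° = 2° (mod 360)

1.2413 cis(2°)


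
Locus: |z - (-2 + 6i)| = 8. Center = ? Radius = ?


|z - z0| = r is a circle with center z0 and radius r.
Center = (-2, 6), radius = 8

Circle with center (-2, 6) and radius 8


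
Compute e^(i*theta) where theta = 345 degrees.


cos(345°) = 0.9659
sin(345°) = -0.2588

e^(i*345°) = 0.9659 - 0.2588i


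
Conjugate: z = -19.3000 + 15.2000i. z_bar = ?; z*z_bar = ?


z_bar = -19.3000 - 15.2000i
z*z_bar = (-19.3)^2 + 15.2^2 = 372.49 + 231.04 = 603.53

z_bar = -19.3000 - 15.2000i, z*z_bar = 603.53


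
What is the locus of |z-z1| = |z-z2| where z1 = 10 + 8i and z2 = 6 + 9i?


Equal distances means the locus is the perpendicular bisector of z1 and z2.
Midpoint = ((10+6)/2, (8+9)/2) = (8.0000, 8.5000)

Perpendicular bisector through (8.0000, 8.5000)


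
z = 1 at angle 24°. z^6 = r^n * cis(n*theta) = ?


r^6 = 1^6 = 1
n*theta = 6*24° = 144° = 144° (mod 360)
a = 1*cos(144°) = -0.8090
b = 1*sin(144°) = 0.5878

1 cis(144°) = -0.8090 + 0.5878i


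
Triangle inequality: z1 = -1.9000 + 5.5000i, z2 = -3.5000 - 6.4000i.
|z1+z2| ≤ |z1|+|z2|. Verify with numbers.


|z1| = sqrt((-1.9)^2 + 5.5^2) = sqrt(33.86) = 5.8189
|z2| = sqrt((-3.5)^2 + (-6.4)^2) = sqrt(53.21) = 7.2945
z1+z2 = -5.4000 - 0.9000i
|z1+z2| = sqrt(29.97) = 5.4745
|z1|+|z2| = 5.8189 + 7.2945 = 13.1134

|z1+z2| = 5.4745 ≤ |z1|+|z2| = 13.1134 (verified)


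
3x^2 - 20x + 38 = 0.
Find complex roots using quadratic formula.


disc = (-20)^2 - 4*3*38 = 400 - 456 = -56
sqrt(|disc|) = sqrt(56) = 7.4833
Real part = 20/(2*3) = 3.3333
Imag part = 7.4833/(2*3) = 1.2472

3.3333 ± 1.2472i


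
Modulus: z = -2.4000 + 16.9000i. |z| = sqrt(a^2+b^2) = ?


|z| = sqrt((-2.4)^2 + 16.9^2) = sqrt(5.76 + 285.61) = sqrt(291.37) = 17.0696

|z| = 17.0696


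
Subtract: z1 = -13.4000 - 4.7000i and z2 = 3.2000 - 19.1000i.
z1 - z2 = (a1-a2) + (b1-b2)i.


Real: -13.4 - 3.2 = -16.6
Imag: -4.7 + 19.1 = 14.4

-16.6000 + 14.4000i


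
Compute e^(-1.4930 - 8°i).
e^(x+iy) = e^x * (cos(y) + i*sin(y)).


e^-1.4930 = 0.2247
cos(-8°) = 0.9903
sin(-8°) = -0.1392
Real = 0.2247*0.9903 = 0.2225
Imag = 0.2247*(-0.1392) = -0.0313

0.2225 - 0.0313i


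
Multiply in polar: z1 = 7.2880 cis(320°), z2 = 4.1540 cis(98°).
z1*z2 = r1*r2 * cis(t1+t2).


r = 7.2880 * 4.1540 = 30.2744
theta = 320° + 98° = 418° = 58° (mod 360)

30.2744 cis(58°)


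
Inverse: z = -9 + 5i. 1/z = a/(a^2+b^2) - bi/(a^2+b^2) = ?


|z|^2 = 81+25 = 106
1/z = (-9 - 5i)/106

1/z = -0.0849 - 0.0472i


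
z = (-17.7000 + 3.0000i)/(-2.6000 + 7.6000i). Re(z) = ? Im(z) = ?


Multiply by conjugate: (-17.7000 + 3.0000i)(-2.6000 - 7.6000i) / ((-2.6)^2 + 7.6^2)
Numerator real = -17.7*(-2.6) + 3*7.6 = 68.82
Numerator imag = 3*(-2.6) - (-17.7)*7.6 = 126.72
Denominator = 64.52
Re(z) = 68.82/64.52 = 1.0666
Im(z) = 126.72/64.52 = 1.9640

Re(z) = 1.0666, Im(z) = 1.9640


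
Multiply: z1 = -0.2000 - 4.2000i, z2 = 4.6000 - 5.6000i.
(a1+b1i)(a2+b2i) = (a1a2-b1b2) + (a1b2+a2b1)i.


Real = -0.2*4.6 - (-4.2)*(-5.6) = -0.92 - 23.52 = -24.44
Imag = -0.2*(-5.6) + 4.6*(-4.2) = 1.12 - (19.32) = -18.2

-24.4400 - 18.2000i


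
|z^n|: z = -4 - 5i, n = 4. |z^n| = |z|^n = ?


|z| = sqrt(16+25) = sqrt(41) = 6.4031
|z^4| = |z|^4 = (sqrt(41))^4 = 41^2 = 1681

|z^4| = 1681


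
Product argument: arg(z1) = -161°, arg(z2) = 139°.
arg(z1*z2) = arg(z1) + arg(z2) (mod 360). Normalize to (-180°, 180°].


arg(z1*z2) = -161° + 139° = -22°
Normalized to (-180°, 180°]: -22°

-22°


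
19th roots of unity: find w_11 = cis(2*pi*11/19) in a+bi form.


Angle = 360*11/19 = 208.4211°
a = cos(208.4211°) = -0.8795
b = sin(208.4211°) = -0.4759

-0.8795 - 0.4759i


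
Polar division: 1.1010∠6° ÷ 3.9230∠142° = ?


r = 1.1010 / 3.9230 = 0.2807
theta = 6° - 142° = -136° = 224° (mod 360)

0.2807 cis(224°)


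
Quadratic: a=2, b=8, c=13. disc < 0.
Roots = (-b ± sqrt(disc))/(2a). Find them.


disc = 8^2 - 4*2*13 = 64 - 104 = -40
sqrt(|disc|) = sqrt(40) = 6.3246
Real part = -8/(2*2) = -2.0000
Imag part = 6.3246/(2*2) = 1.5811

-2.0000 ± 1.5811i


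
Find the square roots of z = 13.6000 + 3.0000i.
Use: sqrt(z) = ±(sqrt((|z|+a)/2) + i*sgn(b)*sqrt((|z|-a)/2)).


|z| = sqrt(184.96+9) = 13.9270
sqrt((|z|+a)/2) = sqrt((13.9270+13.6)/2) = sqrt(13.7635) = 3.7099
sqrt((|z|-a)/2) = sqrt((13.9270-13.6)/2) = sqrt(0.1635) = 0.4043

±(3.7099 + 0.4043i) i.e. 3.7099 + 0.4043i and -3.7099 - 0.4043i


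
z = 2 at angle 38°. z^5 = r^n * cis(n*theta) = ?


r^5 = 2^5 = 32
n*theta = 5*38° = 190° = 190° (mod 360)
a = 32*cos(190°) = -31.5138
b = 32*sin(190°) = -5.5567

32 cis(190°) = -31.5138 - 5.5567i


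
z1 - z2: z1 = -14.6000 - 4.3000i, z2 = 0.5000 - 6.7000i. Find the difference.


Real: -14.6 - 0.5 = -15.1
Imag: -4.3 + 6.7 = 2.4

-15.1000 + 2.4000i


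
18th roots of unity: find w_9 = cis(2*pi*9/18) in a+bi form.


Angle = 360*9/18 = 180°
a = cos(180°) = -1.0000
b = sin(180°) = 0

-1.0000 + 0i


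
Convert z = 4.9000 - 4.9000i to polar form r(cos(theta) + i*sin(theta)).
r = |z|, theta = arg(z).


r = sqrt(24.01+24.01) = sqrt(48.02) = 6.9296
theta = atan2(-4.9, 4.9) = -45.0000 degrees

r = 6.9296, theta = -45.0000 degrees


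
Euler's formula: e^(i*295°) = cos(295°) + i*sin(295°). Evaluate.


cos(295°) = 0.4226
sin(295°) = -0.9063

e^(i*295°) = 0.4226 - 0.9063i


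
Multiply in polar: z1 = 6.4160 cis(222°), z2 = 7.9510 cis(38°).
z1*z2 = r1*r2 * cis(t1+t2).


r = 6.4160 * 7.9510 = 51.0136
theta = 222° + 38° = 260° = 260° (mod 360)

51.0136 cis(260°)


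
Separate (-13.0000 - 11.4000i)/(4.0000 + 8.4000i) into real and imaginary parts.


Multiply by conjugate: (-13.0000 - 11.4000i)(4.0000 - 8.4000i) / (4^2 + 8.4^2)
Numerator real = -13*4 - (11.4)*8.4 = -147.76
Numerator imag = -11.4*4 - (-13)*8.4 = 63.6
Denominator = 86.56
Re(z) = -147.76/86.56 = -1.7070
Im(z) = 63.6/86.56 = 0.7348

Re(z) = -1.7070, Im(z) = 0.7348


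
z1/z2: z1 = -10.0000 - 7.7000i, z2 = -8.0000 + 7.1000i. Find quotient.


Conjugate of z2 = -8.0000 - 7.1000i
Numerator: (-10.0000 - 7.7000i)(-8.0000 - 7.1000i) = 25.3300 + 132.6000i
Denominator: (-8)^2 + 7.1^2 = 114.41
Result = (25.3300 + 132.6000i)/114.41

0.2214 + 1.1590i


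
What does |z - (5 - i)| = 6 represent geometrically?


|z - z0| = r is a circle with center z0 and radius r.
Center = (5, -1), radius = 6

Circle with center (5, -1) and radius 6


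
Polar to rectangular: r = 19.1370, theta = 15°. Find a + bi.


a = 19.1370*cos(15°) = 19.1370*0.965926 = 18.4849
b = 19.1370*sin(15°) = 19.1370*0.25882 = 4.9530

18.4849 + 4.9530i


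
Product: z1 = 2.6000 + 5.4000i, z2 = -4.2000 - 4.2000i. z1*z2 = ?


Real = 2.6*(-4.2) - 5.4*(-4.2) = -10.92 - (-22.68) = 11.76
Imag = 2.6*(-4.2) - (4.2)*5.4 = -10.92 - (22.68) = -33.6

11.7600 - 33.6000i


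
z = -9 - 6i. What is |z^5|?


|z| = sqrt(81+36) = sqrt(117) = 10.8167
|z^5| = |z|^5 = (sqrt(117))^5 = 117^2 * sqrt(117) = 13689*sqrt(117)

|z^5| = 13689*sqrt(117) ≈ 148069.1742


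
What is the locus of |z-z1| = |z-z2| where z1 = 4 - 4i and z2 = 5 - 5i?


Equal distances means the locus is the perpendicular bisector of z1 and z2.
Midpoint = ((4+5)/2, (-4+(-5))/2) = (4.5000, -4.5000)

Perpendicular bisector through (4.5000, -4.5000)


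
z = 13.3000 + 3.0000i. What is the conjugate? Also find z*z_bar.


z_bar = 13.3000 - 3.0000i
z*z_bar = 13.3^2 + 3^2 = 176.89 + 9 = 185.89

z_bar = 13.3000 - 3.0000i, z*z_bar = 185.89


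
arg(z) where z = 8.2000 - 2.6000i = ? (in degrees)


Re = 8.2, Im = -2.6
arg = atan2(-2.6, 8.2) = -17.5924 degrees

arg(z) = -17.5924 degrees


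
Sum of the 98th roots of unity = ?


The sum of all 98th roots of unity is 0.
Geometric series: (1 - w^98)/(1 - w) = (1-1)/(1-w) = 0 since w^98 = 1, w ≠ 1.
Alternatively: coefficient of z^97 in z^98 - 1 is 0.

0


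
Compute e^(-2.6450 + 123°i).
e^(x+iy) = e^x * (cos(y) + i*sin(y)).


e^-2.6450 = 0.07101
cos(123°) = -0.5446
sin(123°) = 0.8387
Real = 0.07101*(-0.5446) = -0.0387
Imag = 0.07101*0.8387 = 0.0596

-0.0387 + 0.0596i


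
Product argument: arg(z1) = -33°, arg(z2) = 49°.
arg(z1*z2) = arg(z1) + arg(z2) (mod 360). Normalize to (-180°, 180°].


arg(z1*z2) = -33° + 49° = 16°
Normalized to (-180°, 180°]: 16°

16°


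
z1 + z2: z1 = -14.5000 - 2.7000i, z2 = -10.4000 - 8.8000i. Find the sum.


Real: -14.5 - 10.4 = -24.9
Imag: -2.7 - 8.8 = -11.5

-24.9000 - 11.5000i


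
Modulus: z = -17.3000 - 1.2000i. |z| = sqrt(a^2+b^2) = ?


|z| = sqrt((-17.3)^2 + (-1.2)^2) = sqrt(299.29 + 1.44) = sqrt(300.73) = 17.3416

|z| = 17.3416


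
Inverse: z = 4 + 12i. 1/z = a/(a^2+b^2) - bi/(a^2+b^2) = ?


|z|^2 = 16+144 = 160
1/z = (4 - 12i)/160

1/z = 0.0250 - 0.0750i


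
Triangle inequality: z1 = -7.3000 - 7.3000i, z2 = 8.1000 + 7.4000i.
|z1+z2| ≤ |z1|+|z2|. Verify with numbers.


|z1| = sqrt((-7.3)^2 + (-7.3)^2) = sqrt(106.58) = 10.3238
|z2| = sqrt(8.1^2 + 7.4^2) = sqrt(120.37) = 10.9713
z1+z2 = 0.8000 + 0.1000i
|z1+z2| = sqrt(0.65) = 0.8062
|z1|+|z2| = 10.3238 + 10.9713 = 21.2951

|z1+z2| = 0.8062 ≤ |z1|+|z2| = 21.2951 (verified)


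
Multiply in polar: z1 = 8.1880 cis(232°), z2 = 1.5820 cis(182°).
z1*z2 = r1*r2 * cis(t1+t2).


r = 8.1880 * 1.5820 = 12.9534
theta = 232° + 182° = 414° = 54° (mod 360)

12.9534 cis(54°)


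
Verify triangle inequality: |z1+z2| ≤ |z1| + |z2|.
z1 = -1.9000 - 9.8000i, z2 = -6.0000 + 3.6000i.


|z1| = sqrt((-1.9)^2 + (-9.8)^2) = sqrt(99.65) = 9.9825
|z2| = sqrt((-6)^2 + 3.6^2) = sqrt(48.96) = 6.9971
z1+z2 = -7.9000 - 6.2000i
|z1+z2| = sqrt(100.85) = 10.0424
|z1|+|z2| = 9.9825 + 6.9971 = 16.9796

|z1+z2| = 10.0424 ≤ |z1|+|z2| = 16.9796 (verified)


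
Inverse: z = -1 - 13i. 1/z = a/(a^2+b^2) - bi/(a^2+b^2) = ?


|z|^2 = 1+169 = 170
1/z = (-1 + 13i)/170

1/z = -0.0059 + 0.0765i


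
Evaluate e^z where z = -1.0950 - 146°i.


e^-1.0950 = 0.3345
cos(-146°) = -0.829
sin(-146°) = -0.5592
Real = 0.3345*(-0.829) = -0.2773
Imag = 0.3345*(-0.5592) = -0.1871

-0.2773 - 0.1871i


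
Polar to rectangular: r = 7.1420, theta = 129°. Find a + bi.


a = 7.1420*cos(129°) = 7.1420*(-0.62932) = -4.4946
b = 7.1420*sin(129°) = 7.1420*0.77715 = 5.5504

-4.4946 + 5.5504i


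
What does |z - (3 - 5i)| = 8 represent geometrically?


|z - z0| = r is a circle with center z0 and radius r.
Center = (3, -5), radius = 8

Circle with center (3, -5) and radius 8


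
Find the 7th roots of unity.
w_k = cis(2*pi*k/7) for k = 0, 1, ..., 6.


The 7th roots of unity are cis(360k/7°) for k=0..6
Angle step = 360/7 = 51.4286°
Primitive root: cis(51.4286°)
Primitive root = 0.6235 + 0.7818i

7 roots at angles: 0°, 51.4286°, 102.8571°, 154.2857°, 205.7143°, 257.1429°, 308.5714°


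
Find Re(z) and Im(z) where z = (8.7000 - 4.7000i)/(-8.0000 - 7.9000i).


Multiply by conjugate: (8.7000 - 4.7000i)(-8.0000 + 7.9000i) / ((-8)^2 + (-7.9)^2)
Numerator real = 8.7*(-8) - (4.7)*(-7.9) = -32.47
Numerator imag = -4.7*(-8) - 8.7*(-7.9) = 106.33
Denominator = 126.41
Re(z) = -32.47/126.41 = -0.2569
Im(z) = 106.33/126.41 = 0.8412

Re(z) = -0.2569, Im(z) = 0.8412


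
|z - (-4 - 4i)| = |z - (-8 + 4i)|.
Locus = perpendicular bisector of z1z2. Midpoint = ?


Equal distances means the locus is the perpendicular bisector of z1 and z2.
Midpoint = ((-4+(-8))/2, (-4+4)/2) = (-6.0000, 0)

Perpendicular bisector through (-6.0000, 0)


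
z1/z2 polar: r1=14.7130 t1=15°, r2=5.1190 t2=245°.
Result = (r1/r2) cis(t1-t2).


r = 14.7130 / 5.1190 = 2.8742
theta = 15° - 245° = -230° = 130° (mod 360)

2.8742 cis(130°)


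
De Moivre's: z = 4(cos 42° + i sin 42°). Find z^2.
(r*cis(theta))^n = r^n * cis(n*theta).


r^2 = 4^2 = 16
n*theta = 2*42° = 84° = 84° (mod 360)
a = 16*cos(84°) = 1.6725
b = 16*sin(84°) = 15.9124

16 cis(84°) = 1.6725 + 15.9124i


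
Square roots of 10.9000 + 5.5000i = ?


|z| = sqrt(118.81+30.25) = 12.2090
sqrt((|z|+a)/2) = sqrt((12.2090+10.9)/2) = sqrt(11.5545) = 3.3992
sqrt((|z|-a)/2) = sqrt((12.2090-10.9)/2) = sqrt(0.6545) = 0.8090

±(3.3992 + 0.8090i) i.e. 3.3992 + 0.8090i and -3.3992 - 0.8090i


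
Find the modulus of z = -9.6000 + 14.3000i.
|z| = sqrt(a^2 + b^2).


|z| = sqrt((-9.6)^2 + 14.3^2) = sqrt(92.16 + 204.49) = sqrt(296.65) = 17.2235

|z| = 17.2235


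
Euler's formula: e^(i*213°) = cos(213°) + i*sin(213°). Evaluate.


cos(213°) = -0.8387
sin(213°) = -0.5446

e^(i*213°) = -0.8387 - 0.5446i


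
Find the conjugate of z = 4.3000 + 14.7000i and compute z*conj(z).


z_bar = 4.3000 - 14.7000i
z*z_bar = 4.3^2 + 14.7^2 = 18.49 + 216.09 = 234.58

z_bar = 4.3000 - 14.7000i, z*z_bar = 234.58


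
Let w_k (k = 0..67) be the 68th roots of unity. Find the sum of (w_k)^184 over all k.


The roots are w_k = w^k with w = e^(2*pi*i/68), and (w^k)^184 = (w^184)^k.
So S = 1 + u + u^2 + ... + u^(67) with u = w^184.
184 = 2*68 + 48, so 184 is not a multiple of 68: u = (w^68)^2 * w^48 = w^48 ≠ 1 (w is a primitive 68th root), while u^68 = (w^68)^184 = 1.
Geometric series: S = (1 - u^68)/(1 - u) = (1 - 1)/(1 - u) = 0

S = 0


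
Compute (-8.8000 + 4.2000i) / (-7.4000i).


Conjugate of z2 = 7.4000i
Numerator: (-8.8000 + 4.2000i)(7.4000i) = -31.0800 - 65.1200i
Denominator: 0^2 + (-7.4)^2 = 54.76
Result = (-31.0800 - 65.1200i)/54.76

-0.5676 - 1.1892i


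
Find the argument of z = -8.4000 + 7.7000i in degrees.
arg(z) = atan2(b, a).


Re = -8.4, Im = 7.7
arg = atan2(7.7, -8.4) = 137.4896 degrees

arg(z) = 137.4896 degrees


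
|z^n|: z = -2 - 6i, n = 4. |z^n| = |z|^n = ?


|z| = sqrt(4+36) = sqrt(40) = 6.3246
|z^4| = |z|^4 = (sqrt(40))^4 = 40^2 = 1600

|z^4| = 1600


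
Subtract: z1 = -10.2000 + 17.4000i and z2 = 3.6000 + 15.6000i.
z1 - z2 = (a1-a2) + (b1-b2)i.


Real: -10.2 - 3.6 = -13.8
Imag: 17.4 - 15.6 = 1.8

-13.8000 + 1.8000i


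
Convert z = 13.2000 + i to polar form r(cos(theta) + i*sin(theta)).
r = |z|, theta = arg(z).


r = sqrt(174.24+1) = sqrt(175.24) = 13.2378
theta = atan2(1, 13.2) = 4.3323 degrees

r = 13.2378, theta = 4.3323 degrees


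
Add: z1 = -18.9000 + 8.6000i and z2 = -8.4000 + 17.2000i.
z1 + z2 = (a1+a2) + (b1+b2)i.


Real: -18.9 - 8.4 = -27.3
Imag: 8.6 + 17.2 = 25.8

-27.3000 + 25.8000i


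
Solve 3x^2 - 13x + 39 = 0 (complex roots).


disc = (-13)^2 - 4*3*39 = 169 - 468 = -299
sqrt(|disc|) = sqrt(299) = 17.2916
Real part = 13/(2*3) = 2.1667
Imag part = 17.2916/(2*3) = 2.8819

2.1667 ± 2.8819i


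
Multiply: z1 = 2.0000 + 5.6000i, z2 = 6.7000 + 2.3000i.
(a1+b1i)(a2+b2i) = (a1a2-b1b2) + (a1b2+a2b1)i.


Real = 2*6.7 - 5.6*2.3 = 13.4 - 12.88 = 0.52
Imag = 2*2.3 + 6.7*5.6 = 4.6 + 37.52 = 42.12

0.5200 + 42.1200i


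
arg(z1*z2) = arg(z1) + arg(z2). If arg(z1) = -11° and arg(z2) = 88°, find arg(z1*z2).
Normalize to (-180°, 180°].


arg(z1*z2) = -11° + 88° = 77°
Normalized to (-180°, 180°]: 77°

77°


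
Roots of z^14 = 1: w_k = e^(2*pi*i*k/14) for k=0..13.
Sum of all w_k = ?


The sum of all 14th roots of unity is 0.
Geometric series: (1 - w^14)/(1 - w) = (1-1)/(1-w) = 0 since w^14 = 1, w ≠ 1.
Alternatively: coefficient of z^13 in z^14 - 1 is 0.

0


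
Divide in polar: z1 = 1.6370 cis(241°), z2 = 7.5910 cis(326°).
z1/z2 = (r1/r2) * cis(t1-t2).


r = 1.6370 / 7.5910 = 0.2157
theta = 241° - 326° = -85° = 275° (mod 360)

0.2157 cis(275°)


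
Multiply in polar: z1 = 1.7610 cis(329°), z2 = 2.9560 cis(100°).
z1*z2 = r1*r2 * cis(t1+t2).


r = 1.7610 * 2.9560 = 5.2055
theta = 329° + 100° = 429° = 69° (mod 360)

5.2055 cis(69°)


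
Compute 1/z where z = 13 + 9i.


|z|^2 = 169+81 = 250
1/z = (13 - 9i)/250

1/z = 0.0520 - 0.0360i


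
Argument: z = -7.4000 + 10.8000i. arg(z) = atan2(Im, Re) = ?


Re = -7.4, Im = 10.8
arg = atan2(10.8, -7.4) = 124.4184 degrees

arg(z) = 124.4184 degrees


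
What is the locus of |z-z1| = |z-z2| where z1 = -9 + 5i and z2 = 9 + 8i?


Equal distances means the locus is the perpendicular bisector of z1 and z2.
Midpoint = ((-9+9)/2, (5+8)/2) = (0, 6.5000)

Perpendicular bisector through (0, 6.5000)


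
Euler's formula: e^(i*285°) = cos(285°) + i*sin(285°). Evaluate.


cos(285°) = 0.2588
sin(285°) = -0.9659

e^(i*285°) = 0.2588 - 0.9659i


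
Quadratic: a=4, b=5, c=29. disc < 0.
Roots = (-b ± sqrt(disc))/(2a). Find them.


disc = 5^2 - 4*4*29 = 25 - 464 = -439
sqrt(|disc|) = sqrt(439) = 20.9523
Real part = -5/(2*4) = -0.6250
Imag part = 20.9523/(2*4) = 2.6190

-0.6250 ± 2.6190i


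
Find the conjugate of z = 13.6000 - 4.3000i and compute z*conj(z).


z_bar = 13.6000 + 4.3000i
z*z_bar = 13.6^2 + (-4.3)^2 = 184.96 + 18.49 = 203.45

z_bar = 13.6000 + 4.3000i, z*z_bar = 203.45


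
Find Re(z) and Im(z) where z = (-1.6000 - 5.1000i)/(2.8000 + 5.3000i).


Multiply by conjugate: (-1.6000 - 5.1000i)(2.8000 - 5.3000i) / (2.8^2 + 5.3^2)
Numerator real = -1.6*2.8 - (5.1)*5.3 = -31.51
Numerator imag = -5.1*2.8 - (-1.6)*5.3 = -5.8
Denominator = 35.93
Re(z) = -31.51/35.93 = -0.8770
Im(z) = -5.8/35.93 = -0.1614

Re(z) = -0.8770, Im(z) = -0.1614


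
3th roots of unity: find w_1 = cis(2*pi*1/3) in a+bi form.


Angle = 360*1/3 = 120°
a = cos(120°) = -0.5000
b = sin(120°) = 0.8660

-0.5000 + 0.8660i


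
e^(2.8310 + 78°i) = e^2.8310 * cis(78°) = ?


e^2.8310 = 16.9624
cos(78°) = 0.20791
sin(78°) = 0.978148
Real = 16.9624*0.20791 = 3.5267
Imag = 16.9624*0.978148 = 16.5917

3.5267 + 16.5917i


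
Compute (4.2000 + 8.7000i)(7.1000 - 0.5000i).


Real = 4.2*7.1 - 8.7*(-0.5) = 29.82 - (-4.35) = 34.17
Imag = 4.2*(-0.5) + 7.1*8.7 = -2.1 + 61.77 = 59.67

34.1700 + 59.6700i


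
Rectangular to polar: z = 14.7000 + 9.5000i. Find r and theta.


r = sqrt(216.09+90.25) = sqrt(306.34) = 17.5026
theta = atan2(9.5, 14.7) = 32.8729 degrees

r = 17.5026, theta = 32.8729 degrees


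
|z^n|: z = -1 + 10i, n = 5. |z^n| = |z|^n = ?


|z| = sqrt(1+100) = sqrt(101) = 10.0499
|z^5| = |z|^5 = (sqrt(101))^5 = 101^2 * sqrt(101) = 10201*sqrt(101)

|z^5| = 10201*sqrt(101) ≈ 102518.7812


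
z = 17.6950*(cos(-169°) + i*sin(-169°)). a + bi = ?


a = 17.6950*cos(-169°) = 17.6950*(-0.98163) = -17.3699
b = 17.6950*sin(-169°) = 17.6950*(-0.19081) = -3.3764

-17.3699 - 3.3764i


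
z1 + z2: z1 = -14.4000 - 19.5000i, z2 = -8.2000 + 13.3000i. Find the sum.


Real: -14.4 - 8.2 = -22.6
Imag: -19.5 + 13.3 = -6.2

-22.6000 - 6.2000i


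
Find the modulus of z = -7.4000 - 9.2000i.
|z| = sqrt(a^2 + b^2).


|z| = sqrt((-7.4)^2 + (-9.2)^2) = sqrt(54.76 + 84.64) = sqrt(139.4) = 11.8068

|z| = 11.8068


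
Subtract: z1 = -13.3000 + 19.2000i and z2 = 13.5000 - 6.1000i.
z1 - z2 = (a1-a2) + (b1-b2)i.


Real: -13.3 - 13.5 = -26.8
Imag: 19.2 + 6.1 = 25.3

-26.8000 + 25.3000i


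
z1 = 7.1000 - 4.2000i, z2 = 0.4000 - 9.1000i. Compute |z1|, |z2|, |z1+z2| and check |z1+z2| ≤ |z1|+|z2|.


|z1| = sqrt(7.1^2 + (-4.2)^2) = sqrt(68.05) = 8.2492
|z2| = sqrt(0.4^2 + (-9.1)^2) = sqrt(82.97) = 9.1088
z1+z2 = 7.5000 - 13.3000i
|z1+z2| = sqrt(233.14) = 15.2689
|z1|+|z2| = 8.2492 + 9.1088 = 17.3580

|z1+z2| = 15.2689 ≤ |z1|+|z2| = 17.3580 (verified)


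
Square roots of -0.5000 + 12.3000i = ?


|z| = sqrt(0.25+151.29) = 12.3102
sqrt((|z|+a)/2) = sqrt((12.3102+(-0.5))/2) = sqrt(5.9051) = 2.4300
sqrt((|z|-a)/2) = sqrt((12.3102-(-0.5))/2) = sqrt(6.4051) = 2.5308

±(2.4300 + 2.5308i) i.e. 2.4300 + 2.5308i and -2.4300 - 2.5308i


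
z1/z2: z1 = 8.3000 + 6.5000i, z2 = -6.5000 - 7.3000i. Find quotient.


Conjugate of z2 = -6.5000 + 7.3000i
Numerator: (8.3000 + 6.5000i)(-6.5000 + 7.3000i) = -101.4000 + 18.3400i
Denominator: (-6.5)^2 + (-7.3)^2 = 95.54
Result = (-101.4000 + 18.3400i)/95.54

-1.0613 + 0.1920i


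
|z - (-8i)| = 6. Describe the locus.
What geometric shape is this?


|z - z0| = r is a circle with center z0 and radius r.
Center = (0, -8), radius = 6

Circle with center (0, -8) and radius 6


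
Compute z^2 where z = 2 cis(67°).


r^2 = 2^2 = 4
n*theta = 2*67° = 134° = 134° (mod 360)
a = 4*cos(134°) = -2.7786
b = 4*sin(134°) = 2.8774

4 cis(134°) = -2.7786 + 2.8774i


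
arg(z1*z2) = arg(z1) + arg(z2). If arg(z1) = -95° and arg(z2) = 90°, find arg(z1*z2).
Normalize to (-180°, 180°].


arg(z1*z2) = -95° + 90° = -5°
Normalized to (-180°, 180°]: -5°

-5°


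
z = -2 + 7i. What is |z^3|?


|z| = sqrt(4+49) = sqrt(53) = 7.2801
|z^3| = |z|^3 = (sqrt(53))^3 = 53*sqrt(53)

|z^3| = 53*sqrt(53) ≈ 385.8458


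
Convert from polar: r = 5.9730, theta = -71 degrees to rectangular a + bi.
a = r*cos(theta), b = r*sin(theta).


a = 5.9730*cos(-71°) = 5.9730*0.32557 = 1.9446
b = 5.9730*sin(-71°) = 5.9730*(-0.94552) = -5.6476

1.9446 - 5.6476i


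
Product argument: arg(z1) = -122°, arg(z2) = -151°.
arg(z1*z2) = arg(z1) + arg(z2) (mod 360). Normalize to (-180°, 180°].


arg(z1*z2) = -122° - 151° = -273°
Normalized to (-180°, 180°]: 87°

87°


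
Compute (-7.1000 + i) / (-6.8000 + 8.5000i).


Conjugate of z2 = -6.8000 - 8.5000i
Numerator: (-7.1000 + i)(-6.8000 - 8.5000i) = 56.7800 + 53.5500i
Denominator: (-6.8)^2 + 8.5^2 = 118.49
Result = (56.7800 + 53.5500i)/118.49

0.4792 + 0.4519i


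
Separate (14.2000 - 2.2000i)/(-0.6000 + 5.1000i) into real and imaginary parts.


Multiply by conjugate: (14.2000 - 2.2000i)(-0.6000 - 5.1000i) / ((-0.6)^2 + 5.1^2)
Numerator real = 14.2*(-0.6) - (2.2)*5.1 = -19.74
Numerator imag = -2.2*(-0.6) - 14.2*5.1 = -71.1
Denominator = 26.37
Re(z) = -19.74/26.37 = -0.7486
Im(z) = -71.1/26.37 = -2.6962

Re(z) = -0.7486, Im(z) = -2.6962


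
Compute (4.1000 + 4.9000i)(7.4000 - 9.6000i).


Real = 4.1*7.4 - 4.9*(-9.6) = 30.34 - (-47.04) = 77.38
Imag = 4.1*(-9.6) + 7.4*4.9 = -39.36 + 36.26 = -3.1

77.3800 - 3.1000i


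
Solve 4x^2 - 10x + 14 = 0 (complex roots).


disc = (-10)^2 - 4*4*14 = 100 - 224 = -124
sqrt(|disc|) = sqrt(124) = 11.1355
Real part = 10/(2*4) = 1.2500
Imag part = 11.1355/(2*4) = 1.3919

1.2500 ± 1.3919i


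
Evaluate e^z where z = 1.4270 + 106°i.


e^1.4270 = 4.1662
cos(106°) = -0.27564
sin(106°) = 0.96126
Real = 4.1662*(-0.27564) = -1.1484
Imag = 4.1662*0.96126 = 4.0048

-1.1484 + 4.0048i


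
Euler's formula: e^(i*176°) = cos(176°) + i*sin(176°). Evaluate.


cos(176°) = -0.9976
sin(176°) = 0.0698

e^(i*176°) = -0.9976 + 0.0698i


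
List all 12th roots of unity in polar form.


The 12th roots of unity are cis(360k/12°) for k=0..11
Angle step = 360/12 = 30°
Primitive root: cis(30°)
Primitive root = 0.8660 + 0.5000i

12 roots at angles: 0°, 30°, 60°, 90°, 120°, 150°, 180°, 210°, 240°, 270°, 300°, 330°


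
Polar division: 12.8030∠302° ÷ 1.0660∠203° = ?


r = 12.8030 / 1.0660 = 12.0103
theta = 302° - 203° = 99° = 99° (mod 360)

12.0103 cis(99°)


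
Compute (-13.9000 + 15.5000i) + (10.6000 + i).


Real: -13.9 + 10.6 = -3.3
Imag: 15.5 + 1 = 16.5

-3.3000 + 16.5000i


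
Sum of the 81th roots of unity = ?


The sum of all 81th roots of unity is 0.
Geometric series: (1 - w^81)/(1 - w) = (1-1)/(1-w) = 0 since w^81 = 1, w ≠ 1.
Alternatively: coefficient of z^80 in z^81 - 1 is 0.

0


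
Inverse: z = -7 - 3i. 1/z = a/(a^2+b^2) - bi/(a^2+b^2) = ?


|z|^2 = 49+9 = 58
1/z = (-7 + 3i)/58

1/z = -0.1207 + 0.0517i


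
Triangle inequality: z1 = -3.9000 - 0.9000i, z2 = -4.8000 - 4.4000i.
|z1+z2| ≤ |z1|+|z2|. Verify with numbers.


|z1| = sqrt((-3.9)^2 + (-0.9)^2) = sqrt(16.02) = 4.0025
|z2| = sqrt((-4.8)^2 + (-4.4)^2) = sqrt(42.4) = 6.5115
z1+z2 = -8.7000 - 5.3000i
|z1+z2| = sqrt(103.78) = 10.1872
|z1|+|z2| = 4.0025 + 6.5115 = 10.5140

|z1+z2| = 10.1872 ≤ |z1|+|z2| = 10.5140 (verified)
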